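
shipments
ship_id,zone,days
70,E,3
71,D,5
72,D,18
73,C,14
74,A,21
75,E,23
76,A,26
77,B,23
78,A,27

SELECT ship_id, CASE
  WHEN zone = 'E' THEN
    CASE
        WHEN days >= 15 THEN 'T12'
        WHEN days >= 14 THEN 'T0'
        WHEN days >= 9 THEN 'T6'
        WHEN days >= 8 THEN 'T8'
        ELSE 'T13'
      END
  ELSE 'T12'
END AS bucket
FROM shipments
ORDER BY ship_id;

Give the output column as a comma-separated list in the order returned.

ship_id=70: zone='E' → inner[ELSE] → T13
ship_id=71: zone='D' → outer ELSE → T12
ship_id=72: zone='D' → outer ELSE → T12
ship_id=73: zone='C' → outer ELSE → T12
ship_id=74: zone='A' → outer ELSE → T12
ship_id=75: zone='E' → inner[days >= 15] → T12
ship_id=76: zone='A' → outer ELSE → T12
ship_id=77: zone='B' → outer ELSE → T12
ship_id=78: zone='A' → outer ELSE → T12

T13, T12, T12, T12, T12, T12, T12, T12, T12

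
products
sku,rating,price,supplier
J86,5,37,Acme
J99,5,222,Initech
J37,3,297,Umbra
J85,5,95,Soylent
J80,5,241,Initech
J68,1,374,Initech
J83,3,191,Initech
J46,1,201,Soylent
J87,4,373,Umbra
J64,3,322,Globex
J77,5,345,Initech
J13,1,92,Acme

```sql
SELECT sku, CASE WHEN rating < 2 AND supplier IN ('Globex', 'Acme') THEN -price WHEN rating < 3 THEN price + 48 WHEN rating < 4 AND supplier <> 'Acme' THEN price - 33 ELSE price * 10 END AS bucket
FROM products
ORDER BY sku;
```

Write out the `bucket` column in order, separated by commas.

-92, 264, 249, 289, 422, 3450, 2410, 158, 950, 370, 3730, 2220

sku=J13: rating < 2 AND supplier IN ('Globex', 'Acme') → -92
sku=J37: rating < 4 AND supplier <> 'Acme' → 264
sku=J46: rating < 3 → 249
sku=J64: rating < 4 AND supplier <> 'Acme' → 289
sku=J68: rating < 3 → 422
sku=J77: ELSE → 3450
sku=J80: ELSE → 2410
sku=J83: rating < 4 AND supplier <> 'Acme' → 158
sku=J85: ELSE → 950
sku=J86: ELSE → 370
sku=J87: ELSE → 3730
sku=J99: ELSE → 2220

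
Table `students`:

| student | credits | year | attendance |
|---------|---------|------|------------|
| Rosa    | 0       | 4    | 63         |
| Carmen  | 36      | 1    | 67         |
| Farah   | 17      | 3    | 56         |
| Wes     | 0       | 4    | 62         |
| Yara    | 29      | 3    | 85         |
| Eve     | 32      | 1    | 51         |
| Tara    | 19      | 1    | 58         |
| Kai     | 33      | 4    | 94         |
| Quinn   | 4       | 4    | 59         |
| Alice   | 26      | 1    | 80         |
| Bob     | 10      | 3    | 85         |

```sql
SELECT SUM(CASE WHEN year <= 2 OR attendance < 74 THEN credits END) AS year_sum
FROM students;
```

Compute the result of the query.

student=Rosa: ✓ → 0
student=Carmen: ✓ → 36
student=Farah: ✓ → 17
student=Wes: ✓ → 0
student=Yara: ✗
student=Eve: ✓ → 32
student=Tara: ✓ → 19
student=Kai: ✗
student=Quinn: ✓ → 4
student=Alice: ✓ → 26
student=Bob: ✗
year_sum = 36 + 17 + 32 + 19 + 4 + 26 = 134

134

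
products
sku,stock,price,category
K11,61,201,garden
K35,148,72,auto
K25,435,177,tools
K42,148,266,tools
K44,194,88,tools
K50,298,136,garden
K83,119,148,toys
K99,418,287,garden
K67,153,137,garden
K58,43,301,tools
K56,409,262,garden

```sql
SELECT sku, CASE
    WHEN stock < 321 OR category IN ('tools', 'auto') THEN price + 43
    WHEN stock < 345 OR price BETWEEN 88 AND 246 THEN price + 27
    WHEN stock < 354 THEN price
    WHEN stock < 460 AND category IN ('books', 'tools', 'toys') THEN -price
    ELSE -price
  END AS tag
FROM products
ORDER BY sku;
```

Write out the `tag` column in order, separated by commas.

sku=K11: stock < 321 OR category IN ('tools', 'auto') → 244
sku=K25: stock < 321 OR category IN ('tools', 'auto') → 220
sku=K35: stock < 321 OR category IN ('tools', 'auto') → 115
sku=K42: stock < 321 OR category IN ('tools', 'auto') → 309
sku=K44: stock < 321 OR category IN ('tools', 'auto') → 131
sku=K50: stock < 321 OR category IN ('tools', 'auto') → 179
sku=K56: ELSE → -262
sku=K58: stock < 321 OR category IN ('tools', 'auto') → 344
sku=K67: stock < 321 OR category IN ('tools', 'auto') → 180
sku=K83: stock < 321 OR category IN ('tools', 'auto') → 191
sku=K99: ELSE → -287

244, 220, 115, 309, 131, 179, -262, 344, 180, 191, -287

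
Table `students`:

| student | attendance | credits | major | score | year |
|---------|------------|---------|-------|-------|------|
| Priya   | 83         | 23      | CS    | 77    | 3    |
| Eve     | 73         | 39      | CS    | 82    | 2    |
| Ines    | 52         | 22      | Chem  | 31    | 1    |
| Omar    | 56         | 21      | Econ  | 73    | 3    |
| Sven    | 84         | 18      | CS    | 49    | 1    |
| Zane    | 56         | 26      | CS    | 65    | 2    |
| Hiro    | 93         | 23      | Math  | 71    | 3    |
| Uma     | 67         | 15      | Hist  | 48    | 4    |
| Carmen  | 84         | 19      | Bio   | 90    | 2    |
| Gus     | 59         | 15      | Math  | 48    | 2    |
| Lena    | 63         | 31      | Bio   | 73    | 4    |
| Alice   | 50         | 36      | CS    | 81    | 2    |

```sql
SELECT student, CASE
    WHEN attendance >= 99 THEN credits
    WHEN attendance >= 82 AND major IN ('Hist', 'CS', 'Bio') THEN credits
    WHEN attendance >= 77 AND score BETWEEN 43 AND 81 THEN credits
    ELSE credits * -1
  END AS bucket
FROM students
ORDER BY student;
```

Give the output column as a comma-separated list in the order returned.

student=Alice: ELSE → -36
student=Carmen: attendance >= 82 AND major IN ('Hist', 'CS', 'Bio') → 19
student=Eve: ELSE → -39
student=Gus: ELSE → -15
student=Hiro: attendance >= 77 AND score BETWEEN 43 AND 81 → 23
student=Ines: ELSE → -22
student=Lena: ELSE → -31
student=Omar: ELSE → -21
student=Priya: attendance >= 82 AND major IN ('Hist', 'CS', 'Bio') → 23
student=Sven: attendance >= 82 AND major IN ('Hist', 'CS', 'Bio') → 18
student=Uma: ELSE → -15
student=Zane: ELSE → -26

-36, 19, -39, -15, 23, -22, -31, -21, 23, 18, -15, -26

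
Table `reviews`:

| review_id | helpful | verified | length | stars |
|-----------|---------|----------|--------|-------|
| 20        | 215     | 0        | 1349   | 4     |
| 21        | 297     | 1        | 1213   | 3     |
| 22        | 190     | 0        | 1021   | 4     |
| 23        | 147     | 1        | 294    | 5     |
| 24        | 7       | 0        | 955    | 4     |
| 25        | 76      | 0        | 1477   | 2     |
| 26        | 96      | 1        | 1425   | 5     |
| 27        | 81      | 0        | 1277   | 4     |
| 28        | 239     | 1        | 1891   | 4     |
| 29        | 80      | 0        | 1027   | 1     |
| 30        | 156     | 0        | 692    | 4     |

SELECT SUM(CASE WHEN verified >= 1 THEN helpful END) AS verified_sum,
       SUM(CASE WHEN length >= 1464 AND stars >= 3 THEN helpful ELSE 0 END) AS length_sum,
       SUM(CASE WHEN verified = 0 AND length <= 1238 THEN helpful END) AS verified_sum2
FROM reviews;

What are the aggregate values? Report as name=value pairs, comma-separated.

[verified_sum: verified >= 1]
review_id=20: ✗
review_id=21: ✓ → 297
review_id=22: ✗
review_id=23: ✓ → 147
review_id=24: ✗
review_id=25: ✗
review_id=26: ✓ → 96
review_id=27: ✗
review_id=28: ✓ → 239
review_id=29: ✗
review_id=30: ✗
verified_sum = 297 + 147 + 96 + 239 = 779
—
[length_sum: length >= 1464 AND stars >= 3]
review_id=20: ✗
review_id=21: ✗
review_id=22: ✗
review_id=23: ✗
review_id=24: ✗
review_id=25: ✗
review_id=26: ✗
review_id=27: ✗
review_id=28: ✓ → 239
review_id=29: ✗
review_id=30: ✗
length_sum = 239
—
[verified_sum2: verified = 0 AND length <= 1238]
review_id=20: ✗
review_id=21: ✗
review_id=22: ✓ → 190
review_id=23: ✗
review_id=24: ✓ → 7
review_id=25: ✗
review_id=26: ✗
review_id=27: ✗
review_id=28: ✗
review_id=29: ✓ → 80
review_id=30: ✓ → 156
verified_sum2 = 190 + 7 + 80 + 156 = 433

verified_sum=779, length_sum=239, verified_sum2=433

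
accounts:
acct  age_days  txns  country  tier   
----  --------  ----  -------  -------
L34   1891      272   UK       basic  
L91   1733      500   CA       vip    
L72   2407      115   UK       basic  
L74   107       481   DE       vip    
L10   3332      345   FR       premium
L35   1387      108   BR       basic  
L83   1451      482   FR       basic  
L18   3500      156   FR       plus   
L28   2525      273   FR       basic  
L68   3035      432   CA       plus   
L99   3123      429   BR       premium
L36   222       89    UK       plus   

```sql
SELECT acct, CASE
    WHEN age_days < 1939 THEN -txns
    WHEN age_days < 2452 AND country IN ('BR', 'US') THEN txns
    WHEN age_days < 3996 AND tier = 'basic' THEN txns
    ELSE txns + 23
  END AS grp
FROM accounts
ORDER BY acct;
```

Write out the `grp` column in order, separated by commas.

368, 179, 273, -272, -108, -89, 455, 115, -481, -482, -500, 452

acct=L10: ELSE → 368
acct=L18: ELSE → 179
acct=L28: age_days < 3996 AND tier = 'basic' → 273
acct=L34: age_days < 1939 → -272
acct=L35: age_days < 1939 → -108
acct=L36: age_days < 1939 → -89
acct=L68: ELSE → 455
acct=L72: age_days < 3996 AND tier = 'basic' → 115
acct=L74: age_days < 1939 → -481
acct=L83: age_days < 1939 → -482
acct=L91: age_days < 1939 → -500
acct=L99: ELSE → 452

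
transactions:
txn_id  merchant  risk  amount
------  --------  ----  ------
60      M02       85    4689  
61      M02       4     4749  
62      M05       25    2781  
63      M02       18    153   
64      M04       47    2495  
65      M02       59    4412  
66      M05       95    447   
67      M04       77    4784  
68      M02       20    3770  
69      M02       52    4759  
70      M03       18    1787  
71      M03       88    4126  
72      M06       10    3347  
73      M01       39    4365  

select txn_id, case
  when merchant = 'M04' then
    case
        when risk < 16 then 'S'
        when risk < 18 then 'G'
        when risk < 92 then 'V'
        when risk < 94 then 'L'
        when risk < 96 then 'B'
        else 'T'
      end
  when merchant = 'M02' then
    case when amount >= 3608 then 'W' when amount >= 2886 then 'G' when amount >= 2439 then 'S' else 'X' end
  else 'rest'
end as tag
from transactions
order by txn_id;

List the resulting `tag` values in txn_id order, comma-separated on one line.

W, W, rest, X, V, W, rest, V, W, W, rest, rest, rest, rest

txn_id=60: merchant='M02' → inner[amount >= 3608] → W
txn_id=61: merchant='M02' → inner[amount >= 3608] → W
txn_id=62: merchant='M05' → outer ELSE → rest
txn_id=63: merchant='M02' → inner[ELSE] → X
txn_id=64: merchant='M04' → inner[risk < 92] → V
txn_id=65: merchant='M02' → inner[amount >= 3608] → W
txn_id=66: merchant='M05' → outer ELSE → rest
txn_id=67: merchant='M04' → inner[risk < 92] → V
txn_id=68: merchant='M02' → inner[amount >= 3608] → W
txn_id=69: merchant='M02' → inner[amount >= 3608] → W
txn_id=70: merchant='M03' → outer ELSE → rest
txn_id=71: merchant='M03' → outer ELSE → rest
txn_id=72: merchant='M06' → outer ELSE → rest
txn_id=73: merchant='M01' → outer ELSE → rest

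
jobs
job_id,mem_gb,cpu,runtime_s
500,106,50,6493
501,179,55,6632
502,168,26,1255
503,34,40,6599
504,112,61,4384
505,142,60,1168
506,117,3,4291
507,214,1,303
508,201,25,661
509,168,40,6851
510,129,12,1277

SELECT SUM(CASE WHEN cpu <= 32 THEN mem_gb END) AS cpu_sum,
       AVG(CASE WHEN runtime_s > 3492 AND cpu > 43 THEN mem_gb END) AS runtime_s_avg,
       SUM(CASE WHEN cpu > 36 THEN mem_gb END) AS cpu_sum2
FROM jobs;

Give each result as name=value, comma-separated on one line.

cpu_sum=829, runtime_s_avg=132.3333333333, cpu_sum2=741

[cpu_sum: cpu <= 32]
job_id=500: ✗
job_id=501: ✗
job_id=502: ✓ → 168
job_id=503: ✗
job_id=504: ✗
job_id=505: ✗
job_id=506: ✓ → 117
job_id=507: ✓ → 214
job_id=508: ✓ → 201
job_id=509: ✗
job_id=510: ✓ → 129
cpu_sum = 168 + 117 + 214 + 201 + 129 = 829
—
[runtime_s_avg: runtime_s > 3492 AND cpu > 43]
job_id=500: ✓ → 106
job_id=501: ✓ → 179
job_id=502: ✗
job_id=503: ✗
job_id=504: ✓ → 112
job_id=505: ✗
job_id=506: ✗
job_id=507: ✗
job_id=508: ✗
job_id=509: ✗
job_id=510: ✗
runtime_s_avg = (106 + 179 + 112) / 3 = 132.3333333333
—
[cpu_sum2: cpu > 36]
job_id=500: ✓ → 106
job_id=501: ✓ → 179
job_id=502: ✗
job_id=503: ✓ → 34
job_id=504: ✓ → 112
job_id=505: ✓ → 142
job_id=506: ✗
job_id=507: ✗
job_id=508: ✗
job_id=509: ✓ → 168
job_id=510: ✗
cpu_sum2 = 106 + 179 + 34 + 112 + 142 + 168 = 741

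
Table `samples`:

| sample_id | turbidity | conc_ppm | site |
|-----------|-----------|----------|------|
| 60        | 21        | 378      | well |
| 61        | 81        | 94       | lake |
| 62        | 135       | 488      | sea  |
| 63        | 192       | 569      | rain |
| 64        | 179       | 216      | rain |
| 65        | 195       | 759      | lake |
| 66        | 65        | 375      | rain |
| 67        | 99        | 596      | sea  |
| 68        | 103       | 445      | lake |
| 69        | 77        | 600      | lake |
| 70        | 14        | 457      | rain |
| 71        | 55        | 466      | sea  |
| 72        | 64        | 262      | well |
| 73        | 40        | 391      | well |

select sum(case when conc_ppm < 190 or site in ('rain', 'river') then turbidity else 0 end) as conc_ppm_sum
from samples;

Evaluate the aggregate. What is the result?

sample_id=60: ✗
sample_id=61: ✓ → 81
sample_id=62: ✗
sample_id=63: ✓ → 192
sample_id=64: ✓ → 179
sample_id=65: ✗
sample_id=66: ✓ → 65
sample_id=67: ✗
sample_id=68: ✗
sample_id=69: ✗
sample_id=70: ✓ → 14
sample_id=71: ✗
sample_id=72: ✗
sample_id=73: ✗
conc_ppm_sum = 81 + 192 + 179 + 65 + 14 = 531

531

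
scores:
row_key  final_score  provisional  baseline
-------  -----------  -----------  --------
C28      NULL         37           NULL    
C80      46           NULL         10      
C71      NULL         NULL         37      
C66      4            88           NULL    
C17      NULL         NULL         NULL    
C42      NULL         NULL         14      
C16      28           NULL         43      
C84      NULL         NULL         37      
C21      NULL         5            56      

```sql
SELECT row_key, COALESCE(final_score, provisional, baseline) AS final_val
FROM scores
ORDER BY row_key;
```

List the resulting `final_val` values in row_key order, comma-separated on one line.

row_key=C16: final_score=28 → 28
row_key=C17: final_score=NULL, provisional=NULL, baseline=NULL (all NULL) → NULL
row_key=C21: final_score=NULL, provisional=5 → 5
row_key=C28: final_score=NULL, provisional=37 → 37
row_key=C42: final_score=NULL, provisional=NULL, baseline=14 → 14
row_key=C66: final_score=4 → 4
row_key=C71: final_score=NULL, provisional=NULL, baseline=37 → 37
row_key=C80: final_score=46 → 46
row_key=C84: final_score=NULL, provisional=NULL, baseline=37 → 37

28, NULL, 5, 37, 14, 4, 37, 46, 37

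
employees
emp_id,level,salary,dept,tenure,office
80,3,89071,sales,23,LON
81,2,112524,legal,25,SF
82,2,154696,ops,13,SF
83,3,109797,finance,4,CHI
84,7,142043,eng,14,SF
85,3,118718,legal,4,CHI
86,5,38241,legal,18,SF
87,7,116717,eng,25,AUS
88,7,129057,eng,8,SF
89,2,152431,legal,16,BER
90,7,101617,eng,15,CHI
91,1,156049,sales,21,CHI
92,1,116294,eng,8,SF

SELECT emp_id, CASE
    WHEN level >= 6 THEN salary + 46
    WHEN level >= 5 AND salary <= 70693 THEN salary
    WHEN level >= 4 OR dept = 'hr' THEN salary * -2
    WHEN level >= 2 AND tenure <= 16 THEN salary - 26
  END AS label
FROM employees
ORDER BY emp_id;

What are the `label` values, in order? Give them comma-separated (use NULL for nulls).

NULL, NULL, 154670, 109771, 142089, 118692, 38241, 116763, 129103, 152405, 101663, NULL, NULL

emp_id=80: (no match → NULL) → NULL
emp_id=81: (no match → NULL) → NULL
emp_id=82: level >= 2 AND tenure <= 16 → 154670
emp_id=83: level >= 2 AND tenure <= 16 → 109771
emp_id=84: level >= 6 → 142089
emp_id=85: level >= 2 AND tenure <= 16 → 118692
emp_id=86: level >= 5 AND salary <= 70693 → 38241
emp_id=87: level >= 6 → 116763
emp_id=88: level >= 6 → 129103
emp_id=89: level >= 2 AND tenure <= 16 → 152405
emp_id=90: level >= 6 → 101663
emp_id=91: (no match → NULL) → NULL
emp_id=92: (no match → NULL) → NULL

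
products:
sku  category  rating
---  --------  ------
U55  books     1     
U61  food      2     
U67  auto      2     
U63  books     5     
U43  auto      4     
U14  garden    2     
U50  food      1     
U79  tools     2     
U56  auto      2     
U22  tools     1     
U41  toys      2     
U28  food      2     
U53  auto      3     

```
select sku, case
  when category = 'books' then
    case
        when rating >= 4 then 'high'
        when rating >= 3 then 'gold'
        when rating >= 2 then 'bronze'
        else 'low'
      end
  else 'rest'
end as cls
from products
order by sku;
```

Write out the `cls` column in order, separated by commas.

sku=U14: category='garden' → outer ELSE → rest
sku=U22: category='tools' → outer ELSE → rest
sku=U28: category='food' → outer ELSE → rest
sku=U41: category='toys' → outer ELSE → rest
sku=U43: category='auto' → outer ELSE → rest
sku=U50: category='food' → outer ELSE → rest
sku=U53: category='auto' → outer ELSE → rest
sku=U55: category='books' → inner[ELSE] → low
sku=U56: category='auto' → outer ELSE → rest
sku=U61: category='food' → outer ELSE → rest
sku=U63: category='books' → inner[rating >= 4] → high
sku=U67: category='auto' → outer ELSE → rest
sku=U79: category='tools' → outer ELSE → rest

rest, rest, rest, rest, rest, rest, rest, low, rest, rest, high, rest, rest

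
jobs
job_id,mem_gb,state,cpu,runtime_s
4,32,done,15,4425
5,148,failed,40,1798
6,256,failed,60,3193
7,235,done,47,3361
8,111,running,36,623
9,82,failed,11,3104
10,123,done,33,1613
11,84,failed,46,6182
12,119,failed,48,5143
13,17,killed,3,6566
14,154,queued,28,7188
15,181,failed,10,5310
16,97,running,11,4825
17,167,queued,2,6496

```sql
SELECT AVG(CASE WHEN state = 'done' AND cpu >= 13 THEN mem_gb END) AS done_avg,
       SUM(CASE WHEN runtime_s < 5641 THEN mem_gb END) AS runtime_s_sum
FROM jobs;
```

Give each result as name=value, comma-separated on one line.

[done_avg: state = 'done' AND cpu >= 13]
job_id=4: ✓ → 32
job_id=5: ✗
job_id=6: ✗
job_id=7: ✓ → 235
job_id=8: ✗
job_id=9: ✗
job_id=10: ✓ → 123
job_id=11: ✗
job_id=12: ✗
job_id=13: ✗
job_id=14: ✗
job_id=15: ✗
job_id=16: ✗
job_id=17: ✗
done_avg = (32 + 235 + 123) / 3 = 130
—
[runtime_s_sum: runtime_s < 5641]
job_id=4: ✓ → 32
job_id=5: ✓ → 148
job_id=6: ✓ → 256
job_id=7: ✓ → 235
job_id=8: ✓ → 111
job_id=9: ✓ → 82
job_id=10: ✓ → 123
job_id=11: ✗
job_id=12: ✓ → 119
job_id=13: ✗
job_id=14: ✗
job_id=15: ✓ → 181
job_id=16: ✓ → 97
job_id=17: ✗
runtime_s_sum = 32 + 148 + 256 + 235 + 111 + 82 + 123 + 119 + 181 + 97 = 1384

done_avg=130, runtime_s_sum=1384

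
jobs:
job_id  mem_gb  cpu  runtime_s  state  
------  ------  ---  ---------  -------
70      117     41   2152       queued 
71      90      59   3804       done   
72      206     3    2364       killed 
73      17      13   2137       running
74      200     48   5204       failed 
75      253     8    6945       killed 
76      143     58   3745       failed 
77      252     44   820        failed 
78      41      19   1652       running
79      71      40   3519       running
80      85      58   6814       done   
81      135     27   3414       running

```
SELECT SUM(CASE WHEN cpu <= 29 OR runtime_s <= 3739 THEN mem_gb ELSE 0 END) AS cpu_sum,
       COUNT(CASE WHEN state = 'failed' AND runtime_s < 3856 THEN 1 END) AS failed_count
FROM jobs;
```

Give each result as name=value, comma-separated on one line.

cpu_sum=1092, failed_count=2

[cpu_sum: cpu <= 29 OR runtime_s <= 3739]
job_id=70: ✓ → 117
job_id=71: ✗
job_id=72: ✓ → 206
job_id=73: ✓ → 17
job_id=74: ✗
job_id=75: ✓ → 253
job_id=76: ✗
job_id=77: ✓ → 252
job_id=78: ✓ → 41
job_id=79: ✓ → 71
job_id=80: ✗
job_id=81: ✓ → 135
cpu_sum = 117 + 206 + 17 + 253 + 252 + 41 + 71 + 135 = 1092
—
[failed_count: state = 'failed' AND runtime_s < 3856]
job_id=70: ✗
job_id=71: ✗
job_id=72: ✗
job_id=73: ✗
job_id=74: ✗
job_id=75: ✗
job_id=76: ✓ → 1
job_id=77: ✓ → 1
job_id=78: ✗
job_id=79: ✗
job_id=80: ✗
job_id=81: ✗
failed_count = COUNT(1, 1) = 2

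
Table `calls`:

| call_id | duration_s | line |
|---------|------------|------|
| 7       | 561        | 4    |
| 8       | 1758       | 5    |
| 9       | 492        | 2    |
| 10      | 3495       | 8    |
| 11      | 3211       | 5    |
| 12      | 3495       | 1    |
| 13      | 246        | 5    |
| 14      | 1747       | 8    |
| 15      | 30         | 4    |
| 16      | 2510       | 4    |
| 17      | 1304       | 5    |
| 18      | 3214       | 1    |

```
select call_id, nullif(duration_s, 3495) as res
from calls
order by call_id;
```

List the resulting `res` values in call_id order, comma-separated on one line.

call_id=7: duration_s=561 vs 3495: differ → 561
call_id=8: duration_s=1758 vs 3495: differ → 1758
call_id=9: duration_s=492 vs 3495: differ → 492
call_id=10: duration_s=3495 vs 3495: equal → NULL
call_id=11: duration_s=3211 vs 3495: differ → 3211
call_id=12: duration_s=3495 vs 3495: equal → NULL
call_id=13: duration_s=246 vs 3495: differ → 246
call_id=14: duration_s=1747 vs 3495: differ → 1747
call_id=15: duration_s=30 vs 3495: differ → 30
call_id=16: duration_s=2510 vs 3495: differ → 2510
call_id=17: duration_s=1304 vs 3495: differ → 1304
call_id=18: duration_s=3214 vs 3495: differ → 3214

561, 1758, 492, NULL, 3211, NULL, 246, 1747, 30, 2510, 1304, 3214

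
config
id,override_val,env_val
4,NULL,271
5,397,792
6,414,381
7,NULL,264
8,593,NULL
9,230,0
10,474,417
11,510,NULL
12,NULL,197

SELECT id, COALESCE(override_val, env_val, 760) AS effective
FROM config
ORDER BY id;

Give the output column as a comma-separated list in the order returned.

id=4: override_val=NULL, env_val=271 → 271
id=5: override_val=397 → 397
id=6: override_val=414 → 414
id=7: override_val=NULL, env_val=264 → 264
id=8: override_val=593 → 593
id=9: override_val=230 → 230
id=10: override_val=474 → 474
id=11: override_val=510 → 510
id=12: override_val=NULL, env_val=197 → 197

271, 397, 414, 264, 593, 230, 474, 510, 197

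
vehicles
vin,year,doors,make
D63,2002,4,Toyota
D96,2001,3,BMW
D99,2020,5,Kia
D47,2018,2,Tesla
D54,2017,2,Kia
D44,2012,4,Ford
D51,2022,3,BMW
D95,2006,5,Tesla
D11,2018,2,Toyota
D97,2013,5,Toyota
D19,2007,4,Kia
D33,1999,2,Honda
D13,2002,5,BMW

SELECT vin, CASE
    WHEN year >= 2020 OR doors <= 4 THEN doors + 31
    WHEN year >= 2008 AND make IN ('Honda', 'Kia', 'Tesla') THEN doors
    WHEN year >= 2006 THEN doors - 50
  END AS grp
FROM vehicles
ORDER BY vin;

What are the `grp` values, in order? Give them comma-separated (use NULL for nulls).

33, NULL, 35, 33, 35, 33, 34, 33, 35, -45, 34, -45, 36

vin=D11: year >= 2020 OR doors <= 4 → 33
vin=D13: (no match → NULL) → NULL
vin=D19: year >= 2020 OR doors <= 4 → 35
vin=D33: year >= 2020 OR doors <= 4 → 33
vin=D44: year >= 2020 OR doors <= 4 → 35
vin=D47: year >= 2020 OR doors <= 4 → 33
vin=D51: year >= 2020 OR doors <= 4 → 34
vin=D54: year >= 2020 OR doors <= 4 → 33
vin=D63: year >= 2020 OR doors <= 4 → 35
vin=D95: year >= 2006 → -45
vin=D96: year >= 2020 OR doors <= 4 → 34
vin=D97: year >= 2006 → -45
vin=D99: year >= 2020 OR doors <= 4 → 36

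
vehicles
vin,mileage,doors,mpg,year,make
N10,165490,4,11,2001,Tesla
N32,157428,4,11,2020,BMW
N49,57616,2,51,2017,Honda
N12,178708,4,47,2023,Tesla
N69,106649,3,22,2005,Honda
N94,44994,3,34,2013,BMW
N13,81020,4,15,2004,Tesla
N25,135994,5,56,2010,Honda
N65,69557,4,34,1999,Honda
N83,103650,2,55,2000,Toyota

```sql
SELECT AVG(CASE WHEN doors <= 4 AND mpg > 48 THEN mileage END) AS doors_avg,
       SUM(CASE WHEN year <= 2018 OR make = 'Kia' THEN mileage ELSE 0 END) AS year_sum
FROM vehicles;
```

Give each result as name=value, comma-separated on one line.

doors_avg=80633, year_sum=764970

[doors_avg: doors <= 4 AND mpg > 48]
vin=N10: ✗
vin=N32: ✗
vin=N49: ✓ → 57616
vin=N12: ✗
vin=N69: ✗
vin=N94: ✗
vin=N13: ✗
vin=N25: ✗
vin=N65: ✗
vin=N83: ✓ → 103650
doors_avg = (57616 + 103650) / 2 = 80633
—
[year_sum: year <= 2018 OR make = 'Kia']
vin=N10: ✓ → 165490
vin=N32: ✗
vin=N49: ✓ → 57616
vin=N12: ✗
vin=N69: ✓ → 106649
vin=N94: ✓ → 44994
vin=N13: ✓ → 81020
vin=N25: ✓ → 135994
vin=N65: ✓ → 69557
vin=N83: ✓ → 103650
year_sum = 165490 + 57616 + 106649 + 44994 + 81020 + 135994 + 69557 + 103650 = 764970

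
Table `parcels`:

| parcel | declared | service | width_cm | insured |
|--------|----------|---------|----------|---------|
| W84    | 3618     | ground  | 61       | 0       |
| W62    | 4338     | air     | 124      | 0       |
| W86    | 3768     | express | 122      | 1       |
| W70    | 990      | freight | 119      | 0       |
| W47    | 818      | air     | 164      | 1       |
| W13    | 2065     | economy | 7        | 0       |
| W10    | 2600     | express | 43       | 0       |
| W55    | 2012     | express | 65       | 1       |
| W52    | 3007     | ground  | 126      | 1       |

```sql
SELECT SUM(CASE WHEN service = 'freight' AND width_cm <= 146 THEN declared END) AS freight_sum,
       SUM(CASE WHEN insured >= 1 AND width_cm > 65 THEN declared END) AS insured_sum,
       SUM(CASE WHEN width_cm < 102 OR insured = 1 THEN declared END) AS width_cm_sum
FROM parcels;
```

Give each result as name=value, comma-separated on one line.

[freight_sum: service = 'freight' AND width_cm <= 146]
parcel=W84: ✗
parcel=W62: ✗
parcel=W86: ✗
parcel=W70: ✓ → 990
parcel=W47: ✗
parcel=W13: ✗
parcel=W10: ✗
parcel=W55: ✗
parcel=W52: ✗
freight_sum = 990
—
[insured_sum: insured >= 1 AND width_cm > 65]
parcel=W84: ✗
parcel=W62: ✗
parcel=W86: ✓ → 3768
parcel=W70: ✗
parcel=W47: ✓ → 818
parcel=W13: ✗
parcel=W10: ✗
parcel=W55: ✗
parcel=W52: ✓ → 3007
insured_sum = 3768 + 818 + 3007 = 7593
—
[width_cm_sum: width_cm < 102 OR insured = 1]
parcel=W84: ✓ → 3618
parcel=W62: ✗
parcel=W86: ✓ → 3768
parcel=W70: ✗
parcel=W47: ✓ → 818
parcel=W13: ✓ → 2065
parcel=W10: ✓ → 2600
parcel=W55: ✓ → 2012
parcel=W52: ✓ → 3007
width_cm_sum = 3618 + 3768 + 818 + 2065 + 2600 + 2012 + 3007 = 17888

freight_sum=990, insured_sum=7593, width_cm_sum=17888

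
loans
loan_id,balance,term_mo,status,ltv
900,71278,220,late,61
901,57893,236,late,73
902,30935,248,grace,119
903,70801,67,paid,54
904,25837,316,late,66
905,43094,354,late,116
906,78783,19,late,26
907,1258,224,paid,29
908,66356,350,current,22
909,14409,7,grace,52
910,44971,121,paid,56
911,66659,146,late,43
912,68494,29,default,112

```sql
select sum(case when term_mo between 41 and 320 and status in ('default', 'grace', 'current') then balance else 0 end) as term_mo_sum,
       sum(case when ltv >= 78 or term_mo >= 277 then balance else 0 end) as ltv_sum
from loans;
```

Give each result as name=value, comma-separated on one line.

term_mo_sum=30935, ltv_sum=234716

[term_mo_sum: term_mo between 41 and 320 and status in ('default', 'grace', 'current')]
loan_id=900: ✗
loan_id=901: ✗
loan_id=902: ✓ → 30935
loan_id=903: ✗
loan_id=904: ✗
loan_id=905: ✗
loan_id=906: ✗
loan_id=907: ✗
loan_id=908: ✗
loan_id=909: ✗
loan_id=910: ✗
loan_id=911: ✗
loan_id=912: ✗
term_mo_sum = 30935
—
[ltv_sum: ltv >= 78 or term_mo >= 277]
loan_id=900: ✗
loan_id=901: ✗
loan_id=902: ✓ → 30935
loan_id=903: ✗
loan_id=904: ✓ → 25837
loan_id=905: ✓ → 43094
loan_id=906: ✗
loan_id=907: ✗
loan_id=908: ✓ → 66356
loan_id=909: ✗
loan_id=910: ✗
loan_id=911: ✗
loan_id=912: ✓ → 68494
ltv_sum = 30935 + 25837 + 43094 + 66356 + 68494 = 234716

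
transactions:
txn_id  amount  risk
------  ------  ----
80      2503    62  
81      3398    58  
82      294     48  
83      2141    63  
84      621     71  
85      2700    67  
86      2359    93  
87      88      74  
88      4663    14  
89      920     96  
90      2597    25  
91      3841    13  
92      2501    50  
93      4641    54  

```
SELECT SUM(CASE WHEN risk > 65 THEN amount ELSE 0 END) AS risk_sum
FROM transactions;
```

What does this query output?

txn_id=80: ✗
txn_id=81: ✗
txn_id=82: ✗
txn_id=83: ✗
txn_id=84: ✓ → 621
txn_id=85: ✓ → 2700
txn_id=86: ✓ → 2359
txn_id=87: ✓ → 88
txn_id=88: ✗
txn_id=89: ✓ → 920
txn_id=90: ✗
txn_id=91: ✗
txn_id=92: ✗
txn_id=93: ✗
risk_sum = 621 + 2700 + 2359 + 88 + 920 = 6688

6688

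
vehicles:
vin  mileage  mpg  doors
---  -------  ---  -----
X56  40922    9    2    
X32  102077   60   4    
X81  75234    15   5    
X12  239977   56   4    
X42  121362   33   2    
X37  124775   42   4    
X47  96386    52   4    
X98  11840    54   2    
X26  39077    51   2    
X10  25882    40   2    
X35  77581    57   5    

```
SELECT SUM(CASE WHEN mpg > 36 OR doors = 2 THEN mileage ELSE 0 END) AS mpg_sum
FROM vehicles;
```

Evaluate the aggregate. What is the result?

vin=X56: ✓ → 40922
vin=X32: ✓ → 102077
vin=X81: ✗
vin=X12: ✓ → 239977
vin=X42: ✓ → 121362
vin=X37: ✓ → 124775
vin=X47: ✓ → 96386
vin=X98: ✓ → 11840
vin=X26: ✓ → 39077
vin=X10: ✓ → 25882
vin=X35: ✓ → 77581
mpg_sum = 40922 + 102077 + 239977 + 121362 + 124775 + 96386 + 11840 + 39077 + 25882 + 77581 = 879879

879879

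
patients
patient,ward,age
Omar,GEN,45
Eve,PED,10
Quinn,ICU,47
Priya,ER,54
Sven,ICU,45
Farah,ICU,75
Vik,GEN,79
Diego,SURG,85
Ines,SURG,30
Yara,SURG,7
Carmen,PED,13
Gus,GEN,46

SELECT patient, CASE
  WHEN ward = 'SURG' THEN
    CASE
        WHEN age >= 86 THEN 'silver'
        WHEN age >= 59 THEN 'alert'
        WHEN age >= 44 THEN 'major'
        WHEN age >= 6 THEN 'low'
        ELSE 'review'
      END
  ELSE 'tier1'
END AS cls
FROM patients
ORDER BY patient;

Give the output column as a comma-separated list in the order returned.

patient=Carmen: ward='PED' → outer ELSE → tier1
patient=Diego: ward='SURG' → inner[age >= 59] → alert
patient=Eve: ward='PED' → outer ELSE → tier1
patient=Farah: ward='ICU' → outer ELSE → tier1
patient=Gus: ward='GEN' → outer ELSE → tier1
patient=Ines: ward='SURG' → inner[age >= 6] → low
patient=Omar: ward='GEN' → outer ELSE → tier1
patient=Priya: ward='ER' → outer ELSE → tier1
patient=Quinn: ward='ICU' → outer ELSE → tier1
patient=Sven: ward='ICU' → outer ELSE → tier1
patient=Vik: ward='GEN' → outer ELSE → tier1
patient=Yara: ward='SURG' → inner[age >= 6] → low

tier1, alert, tier1, tier1, tier1, low, tier1, tier1, tier1, tier1, tier1, low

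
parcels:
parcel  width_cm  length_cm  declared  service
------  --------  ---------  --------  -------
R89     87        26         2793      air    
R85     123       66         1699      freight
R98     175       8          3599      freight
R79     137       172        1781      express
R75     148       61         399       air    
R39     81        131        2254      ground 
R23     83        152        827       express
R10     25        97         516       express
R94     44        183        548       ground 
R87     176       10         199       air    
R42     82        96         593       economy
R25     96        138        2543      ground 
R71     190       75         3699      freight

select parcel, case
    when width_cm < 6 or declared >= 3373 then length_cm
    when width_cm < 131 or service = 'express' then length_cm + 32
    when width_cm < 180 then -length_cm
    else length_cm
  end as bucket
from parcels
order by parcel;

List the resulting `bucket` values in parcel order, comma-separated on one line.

129, 184, 170, 163, 128, 75, -61, 204, 98, -10, 58, 215, 8

parcel=R10: width_cm < 131 or service = 'express' → 129
parcel=R23: width_cm < 131 or service = 'express' → 184
parcel=R25: width_cm < 131 or service = 'express' → 170
parcel=R39: width_cm < 131 or service = 'express' → 163
parcel=R42: width_cm < 131 or service = 'express' → 128
parcel=R71: width_cm < 6 or declared >= 3373 → 75
parcel=R75: width_cm < 180 → -61
parcel=R79: width_cm < 131 or service = 'express' → 204
parcel=R85: width_cm < 131 or service = 'express' → 98
parcel=R87: width_cm < 180 → -10
parcel=R89: width_cm < 131 or service = 'express' → 58
parcel=R94: width_cm < 131 or service = 'express' → 215
parcel=R98: width_cm < 6 or declared >= 3373 → 8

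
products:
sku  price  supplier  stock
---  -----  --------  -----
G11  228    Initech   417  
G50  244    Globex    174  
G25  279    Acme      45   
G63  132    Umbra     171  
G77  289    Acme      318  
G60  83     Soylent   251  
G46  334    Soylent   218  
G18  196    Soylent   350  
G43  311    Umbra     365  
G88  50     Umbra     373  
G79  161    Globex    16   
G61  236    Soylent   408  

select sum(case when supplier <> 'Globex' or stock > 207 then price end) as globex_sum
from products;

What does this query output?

2138

sku=G11: ✓ → 228
sku=G50: ✗
sku=G25: ✓ → 279
sku=G63: ✓ → 132
sku=G77: ✓ → 289
sku=G60: ✓ → 83
sku=G46: ✓ → 334
sku=G18: ✓ → 196
sku=G43: ✓ → 311
sku=G88: ✓ → 50
sku=G79: ✗
sku=G61: ✓ → 236
globex_sum = 228 + 279 + 132 + 289 + 83 + 334 + 196 + 311 + 50 + 236 = 2138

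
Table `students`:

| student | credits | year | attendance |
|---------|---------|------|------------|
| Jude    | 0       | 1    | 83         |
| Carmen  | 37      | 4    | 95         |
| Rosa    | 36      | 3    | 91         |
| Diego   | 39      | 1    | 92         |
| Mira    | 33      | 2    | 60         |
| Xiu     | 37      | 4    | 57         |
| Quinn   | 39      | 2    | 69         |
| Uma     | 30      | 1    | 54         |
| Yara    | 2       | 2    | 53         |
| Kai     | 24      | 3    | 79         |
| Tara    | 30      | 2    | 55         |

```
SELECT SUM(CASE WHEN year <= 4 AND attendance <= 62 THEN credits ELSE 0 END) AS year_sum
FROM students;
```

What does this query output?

132

student=Jude: ✗
student=Carmen: ✗
student=Rosa: ✗
student=Diego: ✗
student=Mira: ✓ → 33
student=Xiu: ✓ → 37
student=Quinn: ✗
student=Uma: ✓ → 30
student=Yara: ✓ → 2
student=Kai: ✗
student=Tara: ✓ → 30
year_sum = 33 + 37 + 30 + 2 + 30 = 132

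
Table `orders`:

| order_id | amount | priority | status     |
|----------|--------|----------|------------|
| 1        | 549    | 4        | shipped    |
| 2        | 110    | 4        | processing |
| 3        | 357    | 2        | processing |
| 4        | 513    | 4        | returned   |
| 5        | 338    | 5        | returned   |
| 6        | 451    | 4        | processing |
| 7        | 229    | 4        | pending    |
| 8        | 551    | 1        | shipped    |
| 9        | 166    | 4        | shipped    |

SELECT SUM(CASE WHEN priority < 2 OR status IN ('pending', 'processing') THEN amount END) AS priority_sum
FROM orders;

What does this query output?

1698

order_id=1: ✗
order_id=2: ✓ → 110
order_id=3: ✓ → 357
order_id=4: ✗
order_id=5: ✗
order_id=6: ✓ → 451
order_id=7: ✓ → 229
order_id=8: ✓ → 551
order_id=9: ✗
priority_sum = 110 + 357 + 451 + 229 + 551 = 1698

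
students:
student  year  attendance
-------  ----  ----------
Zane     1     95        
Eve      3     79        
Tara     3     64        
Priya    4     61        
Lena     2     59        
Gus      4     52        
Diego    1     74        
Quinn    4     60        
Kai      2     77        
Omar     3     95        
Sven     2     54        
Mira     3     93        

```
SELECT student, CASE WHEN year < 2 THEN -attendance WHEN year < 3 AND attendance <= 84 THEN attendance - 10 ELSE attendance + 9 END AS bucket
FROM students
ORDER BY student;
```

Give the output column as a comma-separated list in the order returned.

student=Diego: year < 2 → -74
student=Eve: ELSE → 88
student=Gus: ELSE → 61
student=Kai: year < 3 AND attendance <= 84 → 67
student=Lena: year < 3 AND attendance <= 84 → 49
student=Mira: ELSE → 102
student=Omar: ELSE → 104
student=Priya: ELSE → 70
student=Quinn: ELSE → 69
student=Sven: year < 3 AND attendance <= 84 → 44
student=Tara: ELSE → 73
student=Zane: year < 2 → -95

-74, 88, 61, 67, 49, 102, 104, 70, 69, 44, 73, -95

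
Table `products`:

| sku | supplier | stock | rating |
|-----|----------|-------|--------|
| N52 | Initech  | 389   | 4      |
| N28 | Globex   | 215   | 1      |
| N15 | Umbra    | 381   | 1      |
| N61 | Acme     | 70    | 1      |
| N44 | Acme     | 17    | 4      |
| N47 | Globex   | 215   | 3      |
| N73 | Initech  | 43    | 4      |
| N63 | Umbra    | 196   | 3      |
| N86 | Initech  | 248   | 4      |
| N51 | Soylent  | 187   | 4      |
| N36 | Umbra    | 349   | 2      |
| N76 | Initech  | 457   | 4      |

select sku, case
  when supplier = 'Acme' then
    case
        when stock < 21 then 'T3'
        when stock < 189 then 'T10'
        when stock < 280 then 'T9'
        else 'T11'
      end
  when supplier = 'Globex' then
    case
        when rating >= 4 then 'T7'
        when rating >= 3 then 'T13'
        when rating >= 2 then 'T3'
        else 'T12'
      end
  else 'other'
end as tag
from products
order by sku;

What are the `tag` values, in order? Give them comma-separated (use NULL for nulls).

other, T12, other, T3, T13, other, other, T10, other, other, other, other

sku=N15: supplier='Umbra' → outer ELSE → other
sku=N28: supplier='Globex' → inner[ELSE] → T12
sku=N36: supplier='Umbra' → outer ELSE → other
sku=N44: supplier='Acme' → inner[stock < 21] → T3
sku=N47: supplier='Globex' → inner[rating >= 3] → T13
sku=N51: supplier='Soylent' → outer ELSE → other
sku=N52: supplier='Initech' → outer ELSE → other
sku=N61: supplier='Acme' → inner[stock < 189] → T10
sku=N63: supplier='Umbra' → outer ELSE → other
sku=N73: supplier='Initech' → outer ELSE → other
sku=N76: supplier='Initech' → outer ELSE → other
sku=N86: supplier='Initech' → outer ELSE → other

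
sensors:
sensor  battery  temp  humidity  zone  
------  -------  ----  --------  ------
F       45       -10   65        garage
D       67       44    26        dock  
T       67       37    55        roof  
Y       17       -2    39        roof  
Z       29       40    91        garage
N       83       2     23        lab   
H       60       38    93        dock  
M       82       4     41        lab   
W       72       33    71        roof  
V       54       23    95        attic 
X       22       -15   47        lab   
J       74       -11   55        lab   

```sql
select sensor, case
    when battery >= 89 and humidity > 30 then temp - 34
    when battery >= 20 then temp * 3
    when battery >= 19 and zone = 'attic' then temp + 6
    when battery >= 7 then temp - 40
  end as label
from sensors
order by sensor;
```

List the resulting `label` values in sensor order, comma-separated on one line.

sensor=D: battery >= 20 → 132
sensor=F: battery >= 20 → -30
sensor=H: battery >= 20 → 114
sensor=J: battery >= 20 → -33
sensor=M: battery >= 20 → 12
sensor=N: battery >= 20 → 6
sensor=T: battery >= 20 → 111
sensor=V: battery >= 20 → 69
sensor=W: battery >= 20 → 99
sensor=X: battery >= 20 → -45
sensor=Y: battery >= 7 → -42
sensor=Z: battery >= 20 → 120

132, -30, 114, -33, 12, 6, 111, 69, 99, -45, -42, 120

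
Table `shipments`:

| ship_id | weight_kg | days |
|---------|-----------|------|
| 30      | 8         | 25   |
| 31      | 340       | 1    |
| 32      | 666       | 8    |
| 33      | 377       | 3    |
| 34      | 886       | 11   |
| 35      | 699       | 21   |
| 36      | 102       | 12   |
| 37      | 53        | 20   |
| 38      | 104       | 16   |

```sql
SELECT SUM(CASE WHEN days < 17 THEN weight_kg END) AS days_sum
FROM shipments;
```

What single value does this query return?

2475

ship_id=30: ✗
ship_id=31: ✓ → 340
ship_id=32: ✓ → 666
ship_id=33: ✓ → 377
ship_id=34: ✓ → 886
ship_id=35: ✗
ship_id=36: ✓ → 102
ship_id=37: ✗
ship_id=38: ✓ → 104
days_sum = 340 + 666 + 377 + 886 + 102 + 104 = 2475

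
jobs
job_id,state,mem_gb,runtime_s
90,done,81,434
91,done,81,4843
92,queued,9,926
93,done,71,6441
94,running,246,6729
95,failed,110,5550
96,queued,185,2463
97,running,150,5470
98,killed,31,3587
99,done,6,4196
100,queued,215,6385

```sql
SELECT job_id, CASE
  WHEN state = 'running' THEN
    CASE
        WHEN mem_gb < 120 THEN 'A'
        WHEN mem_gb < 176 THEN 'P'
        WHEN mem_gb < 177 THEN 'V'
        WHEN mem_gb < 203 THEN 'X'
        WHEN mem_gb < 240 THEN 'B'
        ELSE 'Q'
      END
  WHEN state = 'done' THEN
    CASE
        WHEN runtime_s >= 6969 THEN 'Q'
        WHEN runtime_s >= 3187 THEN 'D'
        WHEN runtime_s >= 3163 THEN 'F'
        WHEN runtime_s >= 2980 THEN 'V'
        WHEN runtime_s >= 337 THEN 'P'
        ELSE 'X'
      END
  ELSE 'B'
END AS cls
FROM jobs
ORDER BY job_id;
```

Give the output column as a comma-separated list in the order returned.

job_id=90: state='done' → inner[runtime_s >= 337] → P
job_id=91: state='done' → inner[runtime_s >= 3187] → D
job_id=92: state='queued' → outer ELSE → B
job_id=93: state='done' → inner[runtime_s >= 3187] → D
job_id=94: state='running' → inner[ELSE] → Q
job_id=95: state='failed' → outer ELSE → B
job_id=96: state='queued' → outer ELSE → B
job_id=97: state='running' → inner[mem_gb < 176] → P
job_id=98: state='killed' → outer ELSE → B
job_id=99: state='done' → inner[runtime_s >= 3187] → D
job_id=100: state='queued' → outer ELSE → B

P, D, B, D, Q, B, B, P, B, D, B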